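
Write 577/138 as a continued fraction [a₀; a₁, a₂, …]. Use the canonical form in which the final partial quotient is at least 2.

[4; 5, 1, 1, 12]

577 = 4·138 + 25, so a_0 = 4
138 = 5·25 + 13, so a_1 = 5
25 = 1·13 + 12, so a_2 = 1
13 = 1·12 + 1, so a_3 = 1
12 = 12·1 + 0, so a_4 = 12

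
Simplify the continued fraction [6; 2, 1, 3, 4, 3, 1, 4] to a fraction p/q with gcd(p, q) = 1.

Collapse the nested fraction from the inside out:
Start with 4.
1 + 1/(4/1) = 1 + 1/4 = 5/4
3 + 1/(5/4) = 3 + 4/5 = 19/5
4 + 1/(19/5) = 4 + 5/19 = 81/19
3 + 1/(81/19) = 3 + 19/81 = 262/81
1 + 1/(262/81) = 1 + 81/262 = 343/262
2 + 1/(343/262) = 2 + 262/343 = 948/343
6 + 1/(948/343) = 6 + 343/948 = 6031/948

6031/948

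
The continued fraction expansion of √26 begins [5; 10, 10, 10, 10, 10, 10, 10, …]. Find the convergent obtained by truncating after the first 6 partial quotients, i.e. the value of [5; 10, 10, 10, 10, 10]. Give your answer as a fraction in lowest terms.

Starting at the tail and folding back:
Start with 10.
10 + 1/(10/1) = 10 + 1/10 = 101/10
10 + 1/(101/10) = 10 + 10/101 = 1020/101
10 + 1/(1020/101) = 10 + 101/1020 = 10301/1020
10 + 1/(10301/1020) = 10 + 1020/10301 = 104030/10301
5 + 1/(104030/10301) = 5 + 10301/104030 = 530451/104030

530451/104030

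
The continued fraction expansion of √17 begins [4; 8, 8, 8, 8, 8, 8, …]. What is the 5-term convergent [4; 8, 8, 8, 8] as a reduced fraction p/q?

Start with 8.
8 + 1/(8/1) = 8 + 1/8 = 65/8
8 + 1/(65/8) = 8 + 8/65 = 528/65
8 + 1/(528/65) = 8 + 65/528 = 4289/528
4 + 1/(4289/528) = 4 + 528/4289 = 17684/4289

17684/4289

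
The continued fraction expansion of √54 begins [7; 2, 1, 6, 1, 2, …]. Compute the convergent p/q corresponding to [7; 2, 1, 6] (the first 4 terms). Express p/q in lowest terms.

a_0 = 7: 7/1
a_1 = 2: 15/2
a_2 = 1: 22/3
a_3 = 6: 147/20

147/20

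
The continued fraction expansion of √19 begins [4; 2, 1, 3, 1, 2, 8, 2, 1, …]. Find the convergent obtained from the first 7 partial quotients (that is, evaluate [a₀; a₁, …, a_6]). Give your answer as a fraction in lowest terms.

Start with 8.
2 + 1/(8/1) = 2 + 1/8 = 17/8
1 + 1/(17/8) = 1 + 8/17 = 25/17
3 + 1/(25/17) = 3 + 17/25 = 92/25
1 + 1/(92/25) = 1 + 25/92 = 117/92
2 + 1/(117/92) = 2 + 92/117 = 326/117
4 + 1/(326/117) = 4 + 117/326 = 1421/326

1421/326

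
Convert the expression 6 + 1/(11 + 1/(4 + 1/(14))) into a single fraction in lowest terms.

Start with 14.
4 + 1/(14/1) = 4 + 1/14 = 57/14
11 + 1/(57/14) = 11 + 14/57 = 641/57
6 + 1/(641/57) = 6 + 57/641 = 3903/641

3903/641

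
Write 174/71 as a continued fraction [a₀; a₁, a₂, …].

174 ÷ 71 → quotient 2, remainder 32
71 ÷ 32 → quotient 2, remainder 7
32 ÷ 7 → quotient 4, remainder 4
7 ÷ 4 → quotient 1, remainder 3
4 ÷ 3 → quotient 1, remainder 1
3 ÷ 1 → quotient 3, remainder 0

[2; 2, 4, 1, 1, 3]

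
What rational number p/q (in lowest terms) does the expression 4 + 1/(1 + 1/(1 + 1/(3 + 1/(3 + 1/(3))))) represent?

Collapse the nested fraction from the inside out:
Start with 3.
3 + 1/(3/1) = 3 + 1/3 = 10/3
3 + 1/(10/3) = 3 + 3/10 = 33/10
1 + 1/(33/10) = 1 + 10/33 = 43/33
1 + 1/(43/33) = 1 + 33/43 = 76/43
4 + 1/(76/43) = 4 + 43/76 = 347/76

347/76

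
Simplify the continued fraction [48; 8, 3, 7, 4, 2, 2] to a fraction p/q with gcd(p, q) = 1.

Starting at the tail and folding back:
Start with 2.
2 + 1/(2/1) = 2 + 1/2 = 5/2
4 + 1/(5/2) = 4 + 2/5 = 22/5
7 + 1/(22/5) = 7 + 5/22 = 159/22
3 + 1/(159/22) = 3 + 22/159 = 499/159
8 + 1/(499/159) = 8 + 159/499 = 4151/499
48 + 1/(4151/499) = 48 + 499/4151 = 199747/4151

199747/4151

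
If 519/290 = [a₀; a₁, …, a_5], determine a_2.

Apply division with remainder until the remainder is 0:
⌊519/290⌋ = 1, remainder 229
⌊290/229⌋ = 1, remainder 61
⌊229/61⌋ = 3, remainder 46

3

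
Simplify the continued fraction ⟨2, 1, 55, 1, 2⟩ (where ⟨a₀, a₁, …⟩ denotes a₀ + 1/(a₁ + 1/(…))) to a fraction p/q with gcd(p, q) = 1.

a_0 = 2: 2/1
a_1 = 1: 3/1
a_2 = 55: 167/56
a_3 = 1: 170/57
a_4 = 2: 507/170

507/170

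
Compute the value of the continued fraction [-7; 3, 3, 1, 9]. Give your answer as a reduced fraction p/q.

-850/127

Start with 9.
1 + 1/(9/1) = 1 + 1/9 = 10/9
3 + 1/(10/9) = 3 + 9/10 = 39/10
3 + 1/(39/10) = 3 + 10/39 = 127/39
-7 + 1/(127/39) = -7 + 39/127 = -850/127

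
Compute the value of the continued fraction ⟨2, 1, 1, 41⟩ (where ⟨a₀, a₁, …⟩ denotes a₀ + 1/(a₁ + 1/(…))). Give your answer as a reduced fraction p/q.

208/83

Build up convergents one term at a time:
a_0 = 2: 2/1
a_1 = 1: 3/1
a_2 = 1: 5/2
a_3 = 41: 208/83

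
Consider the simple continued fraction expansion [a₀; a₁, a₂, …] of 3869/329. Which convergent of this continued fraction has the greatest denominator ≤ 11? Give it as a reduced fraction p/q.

47/4

a_0 = 11: 11/1  (≤ bound)
a_1 = 1: 12/1  (≤ bound)
a_2 = 3: 47/4  (≤ bound)
a_3 = 6: 294/25  (> 11, stop)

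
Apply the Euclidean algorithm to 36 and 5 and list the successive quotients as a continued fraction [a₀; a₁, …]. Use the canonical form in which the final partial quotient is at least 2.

[7; 5]

36 ÷ 5 → quotient 7, remainder 1
5 ÷ 1 → quotient 5, remainder 0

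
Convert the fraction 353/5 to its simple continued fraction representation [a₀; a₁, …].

353 = 70·5 + 3, so a_0 = 70
5 = 1·3 + 2, so a_1 = 1
3 = 1·2 + 1, so a_2 = 1
2 = 2·1 + 0, so a_3 = 2

[70; 1, 1, 2]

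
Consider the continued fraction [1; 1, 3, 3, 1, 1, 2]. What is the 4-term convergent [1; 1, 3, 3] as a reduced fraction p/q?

a_0 = 1: 1/1
a_1 = 1: 2/1
a_2 = 3: 7/4
a_3 = 3: 23/13

23/13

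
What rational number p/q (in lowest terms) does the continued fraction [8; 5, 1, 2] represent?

Start with 2.
1 + 1/(2/1) = 1 + 1/2 = 3/2
5 + 1/(3/2) = 5 + 2/3 = 17/3
8 + 1/(17/3) = 8 + 3/17 = 139/17

139/17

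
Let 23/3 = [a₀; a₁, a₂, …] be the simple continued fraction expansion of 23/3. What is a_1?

1

Repeatedly divide and take the remainder:
⌊23/3⌋ = 7, remainder 2
⌊3/2⌋ = 1, remainder 1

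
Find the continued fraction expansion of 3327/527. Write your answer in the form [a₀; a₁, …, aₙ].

Repeatedly divide and take the remainder:
⌊3327/527⌋ = 6, remainder 165
⌊527/165⌋ = 3, remainder 32
⌊165/32⌋ = 5, remainder 5
⌊32/5⌋ = 6, remainder 2
⌊5/2⌋ = 2, remainder 1
⌊2/1⌋ = 2, remainder 0

[6; 3, 5, 6, 2, 2]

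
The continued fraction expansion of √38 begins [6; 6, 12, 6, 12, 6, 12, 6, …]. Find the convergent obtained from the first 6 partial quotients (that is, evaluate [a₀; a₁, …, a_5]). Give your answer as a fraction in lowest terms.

Work from the innermost term outward:
Start with 6.
12 + 1/(6/1) = 12 + 1/6 = 73/6
6 + 1/(73/6) = 6 + 6/73 = 444/73
12 + 1/(444/73) = 12 + 73/444 = 5401/444
6 + 1/(5401/444) = 6 + 444/5401 = 32850/5401
6 + 1/(32850/5401) = 6 + 5401/32850 = 202501/32850

202501/32850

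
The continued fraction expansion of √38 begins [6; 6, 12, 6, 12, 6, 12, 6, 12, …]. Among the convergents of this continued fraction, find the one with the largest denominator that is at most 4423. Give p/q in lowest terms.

a_0 = 6: 6/1  (≤ bound)
a_1 = 6: 37/6  (≤ bound)
a_2 = 12: 450/73  (≤ bound)
a_3 = 6: 2737/444  (≤ bound)
a_4 = 12: 33294/5401  (> 4423, stop)

2737/444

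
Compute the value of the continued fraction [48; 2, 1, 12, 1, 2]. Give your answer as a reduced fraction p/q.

a_0 = 48: 48/1
a_1 = 2: 97/2
a_2 = 1: 145/3
a_3 = 12: 1837/38
a_4 = 1: 1982/41
a_5 = 2: 5801/120

5801/120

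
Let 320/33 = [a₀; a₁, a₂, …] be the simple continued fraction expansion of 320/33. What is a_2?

2

320 ÷ 33 → quotient 9, remainder 23
33 ÷ 23 → quotient 1, remainder 10
23 ÷ 10 → quotient 2, remainder 3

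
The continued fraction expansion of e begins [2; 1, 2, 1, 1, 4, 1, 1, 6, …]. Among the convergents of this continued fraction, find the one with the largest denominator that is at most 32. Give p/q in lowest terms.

List convergents until the denominator exceeds the bound:
a_0 = 2: 2/1  (≤ bound)
a_1 = 1: 3/1  (≤ bound)
a_2 = 2: 8/3  (≤ bound)
a_3 = 1: 11/4  (≤ bound)
a_4 = 1: 19/7  (≤ bound)
a_5 = 4: 87/32  (≤ bound)
a_6 = 1: 106/39  (> 32, stop)

87/32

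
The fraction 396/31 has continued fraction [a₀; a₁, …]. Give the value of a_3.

396 ÷ 31 → quotient 12, remainder 24
31 ÷ 24 → quotient 1, remainder 7
24 ÷ 7 → quotient 3, remainder 3
7 ÷ 3 → quotient 2, remainder 1

2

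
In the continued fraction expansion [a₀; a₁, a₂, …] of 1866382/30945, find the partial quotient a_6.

4

1866382 ÷ 30945 → quotient 60, remainder 9682
30945 ÷ 9682 → quotient 3, remainder 1899
9682 ÷ 1899 → quotient 5, remainder 187
1899 ÷ 187 → quotient 10, remainder 29
187 ÷ 29 → quotient 6, remainder 13
29 ÷ 13 → quotient 2, remainder 3
13 ÷ 3 → quotient 4, remainder 1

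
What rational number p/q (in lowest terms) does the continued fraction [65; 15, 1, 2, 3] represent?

10215/157

Start with 3.
2 + 1/(3/1) = 2 + 1/3 = 7/3
1 + 1/(7/3) = 1 + 3/7 = 10/7
15 + 1/(10/7) = 15 + 7/10 = 157/10
65 + 1/(157/10) = 65 + 10/157 = 10215/157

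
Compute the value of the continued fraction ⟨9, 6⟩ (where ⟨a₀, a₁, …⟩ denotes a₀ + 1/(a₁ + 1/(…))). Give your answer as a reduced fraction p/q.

55/6

Start with 6.
9 + 1/(6/1) = 9 + 1/6 = 55/6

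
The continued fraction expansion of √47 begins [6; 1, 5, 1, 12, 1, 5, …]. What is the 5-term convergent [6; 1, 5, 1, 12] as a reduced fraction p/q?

Compute successive convergents:
a_0 = 6: 6/1
a_1 = 1: 7/1
a_2 = 5: 41/6
a_3 = 1: 48/7
a_4 = 12: 617/90

617/90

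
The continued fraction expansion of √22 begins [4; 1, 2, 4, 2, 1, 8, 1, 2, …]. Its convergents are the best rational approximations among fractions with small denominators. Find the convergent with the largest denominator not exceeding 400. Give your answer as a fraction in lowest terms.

1712/365

a_0 = 4: 4/1  (≤ bound)
a_1 = 1: 5/1  (≤ bound)
a_2 = 2: 14/3  (≤ bound)
a_3 = 4: 61/13  (≤ bound)
a_4 = 2: 136/29  (≤ bound)
a_5 = 1: 197/42  (≤ bound)
a_6 = 8: 1712/365  (≤ bound)
a_7 = 1: 1909/407  (> 400, stop)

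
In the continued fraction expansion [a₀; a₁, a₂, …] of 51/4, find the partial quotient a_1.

1

51 = 12·4 + 3, so a_0 = 12
4 = 1·3 + 1, so a_1 = 1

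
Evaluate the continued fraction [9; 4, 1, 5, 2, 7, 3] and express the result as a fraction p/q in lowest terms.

Start with 3.
7 + 1/(3/1) = 7 + 1/3 = 22/3
2 + 1/(22/3) = 2 + 3/22 = 47/22
5 + 1/(47/22) = 5 + 22/47 = 257/47
1 + 1/(257/47) = 1 + 47/257 = 304/257
4 + 1/(304/257) = 4 + 257/304 = 1473/304
9 + 1/(1473/304) = 9 + 304/1473 = 13561/1473

13561/1473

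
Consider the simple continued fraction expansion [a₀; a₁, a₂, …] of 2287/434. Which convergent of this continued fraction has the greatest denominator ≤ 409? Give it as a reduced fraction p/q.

606/115

a_0 = 5: 5/1  (≤ bound)
a_1 = 3: 16/3  (≤ bound)
a_2 = 1: 21/4  (≤ bound)
a_3 = 2: 58/11  (≤ bound)
a_4 = 2: 137/26  (≤ bound)
a_5 = 3: 469/89  (≤ bound)
a_6 = 1: 606/115  (≤ bound)
a_7 = 3: 2287/434  (> 409, stop)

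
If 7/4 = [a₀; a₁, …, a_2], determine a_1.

Repeatedly divide and take the remainder:
⌊7/4⌋ = 1, remainder 3
⌊4/3⌋ = 1, remainder 1

1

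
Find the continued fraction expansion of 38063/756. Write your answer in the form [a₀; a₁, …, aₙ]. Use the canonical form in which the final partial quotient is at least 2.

[50; 2, 1, 6, 1, 32]

⌊38063/756⌋ = 50, remainder 263
⌊756/263⌋ = 2, remainder 230
⌊263/230⌋ = 1, remainder 33
⌊230/33⌋ = 6, remainder 32
⌊33/32⌋ = 1, remainder 1
⌊32/1⌋ = 32, remainder 0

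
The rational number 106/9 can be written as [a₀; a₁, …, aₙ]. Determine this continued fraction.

106 ÷ 9 → quotient 11, remainder 7
9 ÷ 7 → quotient 1, remainder 2
7 ÷ 2 → quotient 3, remainder 1
2 ÷ 1 → quotient 2, remainder 0

[11; 1, 3, 2]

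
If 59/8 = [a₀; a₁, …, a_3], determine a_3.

2

Apply division with remainder until the remainder is 0:
59 ÷ 8 → quotient 7, remainder 3
8 ÷ 3 → quotient 2, remainder 2
3 ÷ 2 → quotient 1, remainder 1
2 ÷ 1 → quotient 2, remainder 0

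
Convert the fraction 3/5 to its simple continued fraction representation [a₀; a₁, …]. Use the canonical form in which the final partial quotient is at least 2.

[0; 1, 1, 2]

⌊3/5⌋ = 0, remainder 3
⌊5/3⌋ = 1, remainder 2
⌊3/2⌋ = 1, remainder 1
⌊2/1⌋ = 2, remainder 0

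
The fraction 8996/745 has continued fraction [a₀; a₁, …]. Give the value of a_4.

⌊8996/745⌋ = 12, remainder 56
⌊745/56⌋ = 13, remainder 17
⌊56/17⌋ = 3, remainder 5
⌊17/5⌋ = 3, remainder 2
⌊5/2⌋ = 2, remainder 1

2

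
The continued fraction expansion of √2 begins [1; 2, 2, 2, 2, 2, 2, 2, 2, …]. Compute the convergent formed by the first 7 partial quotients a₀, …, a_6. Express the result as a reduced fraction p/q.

239/169

Start with 2.
2 + 1/(2/1) = 2 + 1/2 = 5/2
2 + 1/(5/2) = 2 + 2/5 = 12/5
2 + 1/(12/5) = 2 + 5/12 = 29/12
2 + 1/(29/12) = 2 + 12/29 = 70/29
2 + 1/(70/29) = 2 + 29/70 = 169/70
1 + 1/(169/70) = 1 + 70/169 = 239/169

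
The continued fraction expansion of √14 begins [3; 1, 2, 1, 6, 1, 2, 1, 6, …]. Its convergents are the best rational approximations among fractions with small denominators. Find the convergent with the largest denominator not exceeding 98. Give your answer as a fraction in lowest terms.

a_0 = 3: 3/1  (≤ bound)
a_1 = 1: 4/1  (≤ bound)
a_2 = 2: 11/3  (≤ bound)
a_3 = 1: 15/4  (≤ bound)
a_4 = 6: 101/27  (≤ bound)
a_5 = 1: 116/31  (≤ bound)
a_6 = 2: 333/89  (≤ bound)
a_7 = 1: 449/120  (> 98, stop)

333/89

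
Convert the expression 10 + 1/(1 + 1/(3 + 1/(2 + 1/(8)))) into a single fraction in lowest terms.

819/76

Use the convergent recurrence hₖ = aₖ·hₖ₋₁ + hₖ₋₂ (and likewise for the denominators kₖ):
a_0 = 10: 10/1
a_1 = 1: 11/1
a_2 = 3: 43/4
a_3 = 2: 97/9
a_4 = 8: 819/76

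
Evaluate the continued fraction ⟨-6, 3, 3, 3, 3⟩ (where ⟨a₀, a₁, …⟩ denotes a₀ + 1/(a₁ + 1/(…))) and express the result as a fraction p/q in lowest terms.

-621/109

Compute successive convergents:
a_0 = -6: -6/1
a_1 = 3: -17/3
a_2 = 3: -57/10
a_3 = 3: -188/33
a_4 = 3: -621/109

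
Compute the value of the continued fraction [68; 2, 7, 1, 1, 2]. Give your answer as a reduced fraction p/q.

Start with 2.
1 + 1/(2/1) = 1 + 1/2 = 3/2
1 + 1/(3/2) = 1 + 2/3 = 5/3
7 + 1/(5/3) = 7 + 3/5 = 38/5
2 + 1/(38/5) = 2 + 5/38 = 81/38
68 + 1/(81/38) = 68 + 38/81 = 5546/81

5546/81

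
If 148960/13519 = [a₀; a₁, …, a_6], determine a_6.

Apply division with remainder until the remainder is 0:
148960 = 11·13519 + 251, so a_0 = 11
13519 = 53·251 + 216, so a_1 = 53
251 = 1·216 + 35, so a_2 = 1
216 = 6·35 + 6, so a_3 = 6
35 = 5·6 + 5, so a_4 = 5
6 = 1·5 + 1, so a_5 = 1
5 = 5·1 + 0, so a_6 = 5

5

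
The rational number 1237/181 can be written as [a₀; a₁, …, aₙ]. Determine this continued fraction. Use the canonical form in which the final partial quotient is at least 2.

1237 ÷ 181 → quotient 6, remainder 151
181 ÷ 151 → quotient 1, remainder 30
151 ÷ 30 → quotient 5, remainder 1
30 ÷ 1 → quotient 30, remainder 0

[6; 1, 5, 30]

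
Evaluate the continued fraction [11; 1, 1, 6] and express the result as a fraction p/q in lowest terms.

150/13

Start with 6.
1 + 1/(6/1) = 1 + 1/6 = 7/6
1 + 1/(7/6) = 1 + 6/7 = 13/7
11 + 1/(13/7) = 11 + 7/13 = 150/13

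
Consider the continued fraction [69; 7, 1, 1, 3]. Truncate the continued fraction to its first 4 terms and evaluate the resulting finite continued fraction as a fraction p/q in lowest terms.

Compute successive convergents:
a_0 = 69: 69/1
a_1 = 7: 484/7
a_2 = 1: 553/8
a_3 = 1: 1037/15

1037/15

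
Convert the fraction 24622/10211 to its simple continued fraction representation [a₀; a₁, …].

[2; 2, 2, 3, 7, 1, 1, 38]

24622 ÷ 10211 → quotient 2, remainder 4200
10211 ÷ 4200 → quotient 2, remainder 1811
4200 ÷ 1811 → quotient 2, remainder 578
1811 ÷ 578 → quotient 3, remainder 77
578 ÷ 77 → quotient 7, remainder 39
77 ÷ 39 → quotient 1, remainder 38
39 ÷ 38 → quotient 1, remainder 1
38 ÷ 1 → quotient 38, remainder 0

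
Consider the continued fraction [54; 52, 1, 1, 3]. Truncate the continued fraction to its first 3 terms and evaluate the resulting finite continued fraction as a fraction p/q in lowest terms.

a_0 = 54: 54/1
a_1 = 52: 2809/52
a_2 = 1: 2863/53

2863/53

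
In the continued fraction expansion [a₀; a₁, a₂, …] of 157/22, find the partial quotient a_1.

7

157 ÷ 22 → quotient 7, remainder 3
22 ÷ 3 → quotient 7, remainder 1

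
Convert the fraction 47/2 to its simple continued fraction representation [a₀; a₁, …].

47 ÷ 2 → quotient 23, remainder 1
2 ÷ 1 → quotient 2, remainder 0

[23; 2]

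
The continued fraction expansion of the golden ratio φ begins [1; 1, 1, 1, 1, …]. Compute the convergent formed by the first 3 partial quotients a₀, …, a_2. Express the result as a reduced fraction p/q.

Starting at the tail and folding back:
Start with 1.
1 + 1/(1/1) = 1 + 1/1 = 2/1
1 + 1/(2/1) = 1 + 1/2 = 3/2

3/2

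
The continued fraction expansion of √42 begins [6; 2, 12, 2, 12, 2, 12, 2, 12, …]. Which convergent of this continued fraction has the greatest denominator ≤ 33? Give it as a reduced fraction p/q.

a_0 = 6: 6/1  (≤ bound)
a_1 = 2: 13/2  (≤ bound)
a_2 = 12: 162/25  (≤ bound)
a_3 = 2: 337/52  (> 33, stop)

162/25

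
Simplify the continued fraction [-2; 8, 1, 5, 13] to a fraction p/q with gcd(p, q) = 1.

a_0 = -2: -2/1
a_1 = 8: -15/8
a_2 = 1: -17/9
a_3 = 5: -100/53
a_4 = 13: -1317/698

-1317/698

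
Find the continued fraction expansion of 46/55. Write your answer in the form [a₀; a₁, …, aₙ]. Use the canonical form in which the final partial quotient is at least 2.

[0; 1, 5, 9]

Repeatedly divide and take the remainder:
46 ÷ 55 → quotient 0, remainder 46
55 ÷ 46 → quotient 1, remainder 9
46 ÷ 9 → quotient 5, remainder 1
9 ÷ 1 → quotient 9, remainder 0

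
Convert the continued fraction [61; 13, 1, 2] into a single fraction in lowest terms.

a_0 = 61: 61/1
a_1 = 13: 794/13
a_2 = 1: 855/14
a_3 = 2: 2504/41

2504/41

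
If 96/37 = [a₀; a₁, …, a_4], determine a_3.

2

Run the Euclidean algorithm, recording each quotient:
⌊96/37⌋ = 2, remainder 22
⌊37/22⌋ = 1, remainder 15
⌊22/15⌋ = 1, remainder 7
⌊15/7⌋ = 2, remainder 1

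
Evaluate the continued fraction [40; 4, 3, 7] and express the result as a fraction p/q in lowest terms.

Collapse the nested fraction from the inside out:
Start with 7.
3 + 1/(7/1) = 3 + 1/7 = 22/7
4 + 1/(22/7) = 4 + 7/22 = 95/22
40 + 1/(95/22) = 40 + 22/95 = 3822/95

3822/95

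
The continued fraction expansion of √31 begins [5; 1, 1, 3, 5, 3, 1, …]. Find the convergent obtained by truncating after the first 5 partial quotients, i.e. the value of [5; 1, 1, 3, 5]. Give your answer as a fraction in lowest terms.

Start with 5.
3 + 1/(5/1) = 3 + 1/5 = 16/5
1 + 1/(16/5) = 1 + 5/16 = 21/16
1 + 1/(21/16) = 1 + 16/21 = 37/21
5 + 1/(37/21) = 5 + 21/37 = 206/37

206/37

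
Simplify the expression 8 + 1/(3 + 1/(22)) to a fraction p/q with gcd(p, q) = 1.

558/67

a_0 = 8: 8/1
a_1 = 3: 25/3
a_2 = 22: 558/67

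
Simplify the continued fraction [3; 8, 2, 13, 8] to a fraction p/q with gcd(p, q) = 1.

5765/1849

Start with 8.
13 + 1/(8/1) = 13 + 1/8 = 105/8
2 + 1/(105/8) = 2 + 8/105 = 218/105
8 + 1/(218/105) = 8 + 105/218 = 1849/218
3 + 1/(1849/218) = 3 + 218/1849 = 5765/1849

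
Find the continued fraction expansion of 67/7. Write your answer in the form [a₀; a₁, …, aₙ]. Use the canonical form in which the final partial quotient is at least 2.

[9; 1, 1, 3]

67 ÷ 7 → quotient 9, remainder 4
7 ÷ 4 → quotient 1, remainder 3
4 ÷ 3 → quotient 1, remainder 1
3 ÷ 1 → quotient 3, remainder 0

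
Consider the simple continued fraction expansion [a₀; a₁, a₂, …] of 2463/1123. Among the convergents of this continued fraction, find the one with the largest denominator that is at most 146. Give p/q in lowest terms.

193/88

a_0 = 2: 2/1  (≤ bound)
a_1 = 5: 11/5  (≤ bound)
a_2 = 5: 57/26  (≤ bound)
a_3 = 1: 68/31  (≤ bound)
a_4 = 2: 193/88  (≤ bound)
a_5 = 2: 454/207  (> 146, stop)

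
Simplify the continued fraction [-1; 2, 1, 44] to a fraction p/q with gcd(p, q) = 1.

Use the convergent recurrence hₖ = aₖ·hₖ₋₁ + hₖ₋₂ (and likewise for the denominators kₖ):
a_0 = -1: -1/1
a_1 = 2: -1/2
a_2 = 1: -2/3
a_3 = 44: -89/134

-89/134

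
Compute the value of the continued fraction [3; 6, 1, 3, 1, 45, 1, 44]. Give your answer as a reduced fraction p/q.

225208/71561

a_0 = 3: 3/1
a_1 = 6: 19/6
a_2 = 1: 22/7
a_3 = 3: 85/27
a_4 = 1: 107/34
a_5 = 45: 4900/1557
a_6 = 1: 5007/1591
a_7 = 44: 225208/71561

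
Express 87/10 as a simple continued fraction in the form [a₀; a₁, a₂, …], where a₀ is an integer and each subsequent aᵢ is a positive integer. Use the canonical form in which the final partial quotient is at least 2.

87 = 8·10 + 7, so a_0 = 8
10 = 1·7 + 3, so a_1 = 1
7 = 2·3 + 1, so a_2 = 2
3 = 3·1 + 0, so a_3 = 3

[8; 1, 2, 3]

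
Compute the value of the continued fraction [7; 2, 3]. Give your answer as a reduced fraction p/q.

52/7

Compute successive convergents:
a_0 = 7: 7/1
a_1 = 2: 15/2
a_2 = 3: 52/7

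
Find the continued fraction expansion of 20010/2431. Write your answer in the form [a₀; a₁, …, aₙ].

⌊20010/2431⌋ = 8, remainder 562
⌊2431/562⌋ = 4, remainder 183
⌊562/183⌋ = 3, remainder 13
⌊183/13⌋ = 14, remainder 1
⌊13/1⌋ = 13, remainder 0

[8; 4, 3, 14, 13]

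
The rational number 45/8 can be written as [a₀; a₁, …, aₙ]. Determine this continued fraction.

[5; 1, 1, 1, 2]

Run the Euclidean algorithm, recording each quotient:
⌊45/8⌋ = 5, remainder 5
⌊8/5⌋ = 1, remainder 3
⌊5/3⌋ = 1, remainder 2
⌊3/2⌋ = 1, remainder 1
⌊2/1⌋ = 2, remainder 0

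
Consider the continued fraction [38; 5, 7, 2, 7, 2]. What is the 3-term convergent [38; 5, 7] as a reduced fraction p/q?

Use the convergent recurrence hₖ = aₖ·hₖ₋₁ + hₖ₋₂ (and likewise for the denominators kₖ):
a_0 = 38: 38/1
a_1 = 5: 191/5
a_2 = 7: 1375/36

1375/36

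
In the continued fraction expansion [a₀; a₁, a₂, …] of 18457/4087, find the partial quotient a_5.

13

18457 ÷ 4087 → quotient 4, remainder 2109
4087 ÷ 2109 → quotient 1, remainder 1978
2109 ÷ 1978 → quotient 1, remainder 131
1978 ÷ 131 → quotient 15, remainder 13
131 ÷ 13 → quotient 10, remainder 1
13 ÷ 1 → quotient 13, remainder 0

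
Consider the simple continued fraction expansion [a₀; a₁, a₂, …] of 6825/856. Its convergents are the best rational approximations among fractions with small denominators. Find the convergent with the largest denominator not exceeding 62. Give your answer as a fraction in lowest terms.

295/37

List convergents until the denominator exceeds the bound:
a_0 = 7: 7/1  (≤ bound)
a_1 = 1: 8/1  (≤ bound)
a_2 = 36: 295/37  (≤ bound)
a_3 = 4: 1188/149  (> 62, stop)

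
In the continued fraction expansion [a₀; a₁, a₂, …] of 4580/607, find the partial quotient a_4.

4580 = 7·607 + 331, so a_0 = 7
607 = 1·331 + 276, so a_1 = 1
331 = 1·276 + 55, so a_2 = 1
276 = 5·55 + 1, so a_3 = 5
55 = 55·1 + 0, so a_4 = 55

55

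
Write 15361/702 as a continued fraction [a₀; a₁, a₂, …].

Run the Euclidean algorithm, recording each quotient:
15361 = 21·702 + 619, so a_0 = 21
702 = 1·619 + 83, so a_1 = 1
619 = 7·83 + 38, so a_2 = 7
83 = 2·38 + 7, so a_3 = 2
38 = 5·7 + 3, so a_4 = 5
7 = 2·3 + 1, so a_5 = 2
3 = 3·1 + 0, so a_6 = 3

[21; 1, 7, 2, 5, 2, 3]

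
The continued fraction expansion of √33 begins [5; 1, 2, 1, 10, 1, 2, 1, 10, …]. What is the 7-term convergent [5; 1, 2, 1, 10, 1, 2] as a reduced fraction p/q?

Use the convergent recurrence hₖ = aₖ·hₖ₋₁ + hₖ₋₂ (and likewise for the denominators kₖ):
a_0 = 5: 5/1
a_1 = 1: 6/1
a_2 = 2: 17/3
a_3 = 1: 23/4
a_4 = 10: 247/43
a_5 = 1: 270/47
a_6 = 2: 787/137

787/137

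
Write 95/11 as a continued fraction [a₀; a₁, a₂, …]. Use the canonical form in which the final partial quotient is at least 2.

Run the Euclidean algorithm, recording each quotient:
⌊95/11⌋ = 8, remainder 7
⌊11/7⌋ = 1, remainder 4
⌊7/4⌋ = 1, remainder 3
⌊4/3⌋ = 1, remainder 1
⌊3/1⌋ = 3, remainder 0

[8; 1, 1, 1, 3]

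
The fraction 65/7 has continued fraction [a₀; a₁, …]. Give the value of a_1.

Repeatedly divide and take the remainder:
⌊65/7⌋ = 9, remainder 2
⌊7/2⌋ = 3, remainder 1

3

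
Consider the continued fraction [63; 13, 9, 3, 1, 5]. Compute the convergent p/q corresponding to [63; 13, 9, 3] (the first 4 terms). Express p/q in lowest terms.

Work from the innermost term outward:
Start with 3.
9 + 1/(3/1) = 9 + 1/3 = 28/3
13 + 1/(28/3) = 13 + 3/28 = 367/28
63 + 1/(367/28) = 63 + 28/367 = 23149/367

23149/367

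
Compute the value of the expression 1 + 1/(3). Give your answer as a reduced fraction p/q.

Start with 3.
1 + 1/(3/1) = 1 + 1/3 = 4/3

4/3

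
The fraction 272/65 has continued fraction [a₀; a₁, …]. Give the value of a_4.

2

272 = 4·65 + 12, so a_0 = 4
65 = 5·12 + 5, so a_1 = 5
12 = 2·5 + 2, so a_2 = 2
5 = 2·2 + 1, so a_3 = 2
2 = 2·1 + 0, so a_4 = 2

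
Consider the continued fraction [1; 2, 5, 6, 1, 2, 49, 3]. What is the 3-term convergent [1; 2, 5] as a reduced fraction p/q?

16/11

Start with 5.
2 + 1/(5/1) = 2 + 1/5 = 11/5
1 + 1/(11/5) = 1 + 5/11 = 16/11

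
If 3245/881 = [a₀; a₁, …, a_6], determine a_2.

3245 = 3·881 + 602, so a_0 = 3
881 = 1·602 + 279, so a_1 = 1
602 = 2·279 + 44, so a_2 = 2

2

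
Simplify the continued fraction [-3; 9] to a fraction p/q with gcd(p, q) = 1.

-26/9

Start with 9.
-3 + 1/(9/1) = -3 + 1/9 = -26/9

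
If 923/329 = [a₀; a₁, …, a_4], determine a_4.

923 = 2·329 + 265, so a_0 = 2
329 = 1·265 + 64, so a_1 = 1
265 = 4·64 + 9, so a_2 = 4
64 = 7·9 + 1, so a_3 = 7
9 = 9·1 + 0, so a_4 = 9

9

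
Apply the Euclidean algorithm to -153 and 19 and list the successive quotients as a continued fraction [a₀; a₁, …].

[-9; 1, 18]

Run the Euclidean algorithm, recording each quotient:
-153 ÷ 19 → quotient -9, remainder 18
19 ÷ 18 → quotient 1, remainder 1
18 ÷ 1 → quotient 18, remainder 0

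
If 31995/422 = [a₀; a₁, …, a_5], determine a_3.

31995 ÷ 422 → quotient 75, remainder 345
422 ÷ 345 → quotient 1, remainder 77
345 ÷ 77 → quotient 4, remainder 37
77 ÷ 37 → quotient 2, remainder 3

2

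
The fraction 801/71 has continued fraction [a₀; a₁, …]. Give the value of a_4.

801 ÷ 71 → quotient 11, remainder 20
71 ÷ 20 → quotient 3, remainder 11
20 ÷ 11 → quotient 1, remainder 9
11 ÷ 9 → quotient 1, remainder 2
9 ÷ 2 → quotient 4, remainder 1

4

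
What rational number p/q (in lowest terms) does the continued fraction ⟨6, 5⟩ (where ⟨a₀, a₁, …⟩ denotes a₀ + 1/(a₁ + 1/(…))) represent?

31/5

Build up convergents one term at a time:
a_0 = 6: 6/1
a_1 = 5: 31/5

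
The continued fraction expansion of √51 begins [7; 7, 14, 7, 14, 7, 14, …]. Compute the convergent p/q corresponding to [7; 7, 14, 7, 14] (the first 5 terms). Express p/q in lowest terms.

a_0 = 7: 7/1
a_1 = 7: 50/7
a_2 = 14: 707/99
a_3 = 7: 4999/700
a_4 = 14: 70693/9899

70693/9899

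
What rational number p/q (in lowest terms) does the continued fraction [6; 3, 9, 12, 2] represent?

Starting at the tail and folding back:
Start with 2.
12 + 1/(2/1) = 12 + 1/2 = 25/2
9 + 1/(25/2) = 9 + 2/25 = 227/25
3 + 1/(227/25) = 3 + 25/227 = 706/227
6 + 1/(706/227) = 6 + 227/706 = 4463/706

4463/706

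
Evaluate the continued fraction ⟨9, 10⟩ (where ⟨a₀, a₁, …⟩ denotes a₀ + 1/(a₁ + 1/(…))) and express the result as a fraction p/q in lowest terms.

91/10

a_0 = 9: 9/1
a_1 = 10: 91/10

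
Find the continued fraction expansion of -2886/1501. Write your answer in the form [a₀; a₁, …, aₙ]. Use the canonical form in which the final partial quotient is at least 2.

Apply division with remainder until the remainder is 0:
-2886 ÷ 1501 → quotient -2, remainder 116
1501 ÷ 116 → quotient 12, remainder 109
116 ÷ 109 → quotient 1, remainder 7
109 ÷ 7 → quotient 15, remainder 4
7 ÷ 4 → quotient 1, remainder 3
4 ÷ 3 → quotient 1, remainder 1
3 ÷ 1 → quotient 3, remainder 0

[-2; 12, 1, 15, 1, 1, 3]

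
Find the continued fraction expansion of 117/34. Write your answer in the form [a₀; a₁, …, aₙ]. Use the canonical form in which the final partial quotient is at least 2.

[3; 2, 3, 1, 3]

Run the Euclidean algorithm, recording each quotient:
117 ÷ 34 → quotient 3, remainder 15
34 ÷ 15 → quotient 2, remainder 4
15 ÷ 4 → quotient 3, remainder 3
4 ÷ 3 → quotient 1, remainder 1
3 ÷ 1 → quotient 3, remainder 0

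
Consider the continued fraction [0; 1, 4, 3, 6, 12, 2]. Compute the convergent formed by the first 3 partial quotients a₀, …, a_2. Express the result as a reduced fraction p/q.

4/5

a_0 = 0: 0/1
a_1 = 1: 1/1
a_2 = 4: 4/5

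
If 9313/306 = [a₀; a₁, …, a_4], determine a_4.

9313 = 30·306 + 133, so a_0 = 30
306 = 2·133 + 40, so a_1 = 2
133 = 3·40 + 13, so a_2 = 3
40 = 3·13 + 1, so a_3 = 3
13 = 13·1 + 0, so a_4 = 13

13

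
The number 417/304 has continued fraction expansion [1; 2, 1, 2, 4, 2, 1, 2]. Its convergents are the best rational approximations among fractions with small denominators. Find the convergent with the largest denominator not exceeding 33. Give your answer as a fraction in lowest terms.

11/8

a_0 = 1: 1/1  (≤ bound)
a_1 = 2: 3/2  (≤ bound)
a_2 = 1: 4/3  (≤ bound)
a_3 = 2: 11/8  (≤ bound)
a_4 = 4: 48/35  (> 33, stop)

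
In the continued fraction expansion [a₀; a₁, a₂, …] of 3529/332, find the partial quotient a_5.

Repeatedly divide and take the remainder:
3529 = 10·332 + 209, so a_0 = 10
332 = 1·209 + 123, so a_1 = 1
209 = 1·123 + 86, so a_2 = 1
123 = 1·86 + 37, so a_3 = 1
86 = 2·37 + 12, so a_4 = 2
37 = 3·12 + 1, so a_5 = 3

3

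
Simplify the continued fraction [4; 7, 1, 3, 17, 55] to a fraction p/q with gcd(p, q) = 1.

121623/29456

a_0 = 4: 4/1
a_1 = 7: 29/7
a_2 = 1: 33/8
a_3 = 3: 128/31
a_4 = 17: 2209/535
a_5 = 55: 121623/29456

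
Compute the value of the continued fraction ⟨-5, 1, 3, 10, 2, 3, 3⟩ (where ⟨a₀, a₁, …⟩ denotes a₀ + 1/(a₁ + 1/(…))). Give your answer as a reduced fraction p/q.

-4172/983

Starting at the tail and folding back:
Start with 3.
3 + 1/(3/1) = 3 + 1/3 = 10/3
2 + 1/(10/3) = 2 + 3/10 = 23/10
10 + 1/(23/10) = 10 + 10/23 = 240/23
3 + 1/(240/23) = 3 + 23/240 = 743/240
1 + 1/(743/240) = 1 + 240/743 = 983/743
-5 + 1/(983/743) = -5 + 743/983 = -4172/983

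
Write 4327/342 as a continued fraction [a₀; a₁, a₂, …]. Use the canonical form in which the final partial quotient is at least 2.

[12; 1, 1, 1, 6, 1, 14]

4327 ÷ 342 → quotient 12, remainder 223
342 ÷ 223 → quotient 1, remainder 119
223 ÷ 119 → quotient 1, remainder 104
119 ÷ 104 → quotient 1, remainder 15
104 ÷ 15 → quotient 6, remainder 14
15 ÷ 14 → quotient 1, remainder 1
14 ÷ 1 → quotient 14, remainder 0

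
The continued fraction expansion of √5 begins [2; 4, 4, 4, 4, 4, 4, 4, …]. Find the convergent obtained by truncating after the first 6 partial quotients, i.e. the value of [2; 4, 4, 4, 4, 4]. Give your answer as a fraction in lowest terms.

2889/1292

Start with 4.
4 + 1/(4/1) = 4 + 1/4 = 17/4
4 + 1/(17/4) = 4 + 4/17 = 72/17
4 + 1/(72/17) = 4 + 17/72 = 305/72
4 + 1/(305/72) = 4 + 72/305 = 1292/305
2 + 1/(1292/305) = 2 + 305/1292 = 2889/1292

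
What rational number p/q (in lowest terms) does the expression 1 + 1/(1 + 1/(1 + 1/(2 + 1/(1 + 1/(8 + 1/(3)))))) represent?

299/190

a_0 = 1: 1/1
a_1 = 1: 2/1
a_2 = 1: 3/2
a_3 = 2: 8/5
a_4 = 1: 11/7
a_5 = 8: 96/61
a_6 = 3: 299/190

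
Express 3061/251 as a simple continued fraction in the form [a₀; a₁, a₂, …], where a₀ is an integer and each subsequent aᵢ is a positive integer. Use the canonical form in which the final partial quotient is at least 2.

Apply division with remainder until the remainder is 0:
⌊3061/251⌋ = 12, remainder 49
⌊251/49⌋ = 5, remainder 6
⌊49/6⌋ = 8, remainder 1
⌊6/1⌋ = 6, remainder 0

[12; 5, 8, 6]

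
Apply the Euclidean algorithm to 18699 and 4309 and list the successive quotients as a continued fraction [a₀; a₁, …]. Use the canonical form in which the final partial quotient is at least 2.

⌊18699/4309⌋ = 4, remainder 1463
⌊4309/1463⌋ = 2, remainder 1383
⌊1463/1383⌋ = 1, remainder 80
⌊1383/80⌋ = 17, remainder 23
⌊80/23⌋ = 3, remainder 11
⌊23/11⌋ = 2, remainder 1
⌊11/1⌋ = 11, remainder 0

[4; 2, 1, 17, 3, 2, 11]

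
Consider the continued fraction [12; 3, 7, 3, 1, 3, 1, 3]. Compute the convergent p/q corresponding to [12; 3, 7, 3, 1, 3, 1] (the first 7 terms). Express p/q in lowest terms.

5334/433

Starting at the tail and folding back:
Start with 1.
3 + 1/(1/1) = 3 + 1/1 = 4/1
1 + 1/(4/1) = 1 + 1/4 = 5/4
3 + 1/(5/4) = 3 + 4/5 = 19/5
7 + 1/(19/5) = 7 + 5/19 = 138/19
3 + 1/(138/19) = 3 + 19/138 = 433/138
12 + 1/(433/138) = 12 + 138/433 = 5334/433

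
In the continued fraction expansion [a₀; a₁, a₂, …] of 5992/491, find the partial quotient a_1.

4

Repeatedly divide and take the remainder:
5992 = 12·491 + 100, so a_0 = 12
491 = 4·100 + 91, so a_1 = 4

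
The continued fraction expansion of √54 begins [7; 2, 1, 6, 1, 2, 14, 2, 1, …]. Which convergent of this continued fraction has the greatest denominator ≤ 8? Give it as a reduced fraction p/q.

22/3

List convergents until the denominator exceeds the bound:
a_0 = 7: 7/1  (≤ bound)
a_1 = 2: 15/2  (≤ bound)
a_2 = 1: 22/3  (≤ bound)
a_3 = 6: 147/20  (> 8, stop)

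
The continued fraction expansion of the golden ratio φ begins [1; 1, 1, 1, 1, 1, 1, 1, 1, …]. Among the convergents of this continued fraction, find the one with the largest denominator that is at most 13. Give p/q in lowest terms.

a_0 = 1: 1/1  (≤ bound)
a_1 = 1: 2/1  (≤ bound)
a_2 = 1: 3/2  (≤ bound)
a_3 = 1: 5/3  (≤ bound)
a_4 = 1: 8/5  (≤ bound)
a_5 = 1: 13/8  (≤ bound)
a_6 = 1: 21/13  (≤ bound)
a_7 = 1: 34/21  (> 13, stop)

21/13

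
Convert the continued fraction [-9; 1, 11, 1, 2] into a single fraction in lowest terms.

Use the convergent recurrence hₖ = aₖ·hₖ₋₁ + hₖ₋₂ (and likewise for the denominators kₖ):
a_0 = -9: -9/1
a_1 = 1: -8/1
a_2 = 11: -97/12
a_3 = 1: -105/13
a_4 = 2: -307/38

-307/38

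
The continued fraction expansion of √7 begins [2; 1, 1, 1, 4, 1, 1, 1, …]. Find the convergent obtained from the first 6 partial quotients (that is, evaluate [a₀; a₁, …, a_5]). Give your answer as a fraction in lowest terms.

45/17

a_0 = 2: 2/1
a_1 = 1: 3/1
a_2 = 1: 5/2
a_3 = 1: 8/3
a_4 = 4: 37/14
a_5 = 1: 45/17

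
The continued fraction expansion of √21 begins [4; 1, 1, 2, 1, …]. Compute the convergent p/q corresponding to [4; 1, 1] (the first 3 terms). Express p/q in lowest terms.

9/2

Compute successive convergents:
a_0 = 4: 4/1
a_1 = 1: 5/1
a_2 = 1: 9/2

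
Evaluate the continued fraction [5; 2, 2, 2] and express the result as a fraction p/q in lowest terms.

65/12

a_0 = 5: 5/1
a_1 = 2: 11/2
a_2 = 2: 27/5
a_3 = 2: 65/12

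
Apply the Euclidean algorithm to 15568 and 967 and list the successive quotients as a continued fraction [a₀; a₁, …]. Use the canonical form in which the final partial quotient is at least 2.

[16; 10, 13, 1, 2, 2]

⌊15568/967⌋ = 16, remainder 96
⌊967/96⌋ = 10, remainder 7
⌊96/7⌋ = 13, remainder 5
⌊7/5⌋ = 1, remainder 2
⌊5/2⌋ = 2, remainder 1
⌊2/1⌋ = 2, remainder 0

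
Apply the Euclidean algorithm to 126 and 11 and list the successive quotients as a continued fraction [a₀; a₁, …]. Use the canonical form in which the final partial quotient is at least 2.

Run the Euclidean algorithm, recording each quotient:
126 ÷ 11 → quotient 11, remainder 5
11 ÷ 5 → quotient 2, remainder 1
5 ÷ 1 → quotient 5, remainder 0

[11; 2, 5]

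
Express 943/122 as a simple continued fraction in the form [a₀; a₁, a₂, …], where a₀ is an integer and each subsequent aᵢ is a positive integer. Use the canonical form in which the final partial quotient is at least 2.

[7; 1, 2, 1, 2, 3, 3]

Run the Euclidean algorithm, recording each quotient:
⌊943/122⌋ = 7, remainder 89
⌊122/89⌋ = 1, remainder 33
⌊89/33⌋ = 2, remainder 23
⌊33/23⌋ = 1, remainder 10
⌊23/10⌋ = 2, remainder 3
⌊10/3⌋ = 3, remainder 1
⌊3/1⌋ = 3, remainder 0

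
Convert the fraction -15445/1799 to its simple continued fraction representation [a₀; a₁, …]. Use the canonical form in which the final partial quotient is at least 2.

Run the Euclidean algorithm, recording each quotient:
⌊-15445/1799⌋ = -9, remainder 746
⌊1799/746⌋ = 2, remainder 307
⌊746/307⌋ = 2, remainder 132
⌊307/132⌋ = 2, remainder 43
⌊132/43⌋ = 3, remainder 3
⌊43/3⌋ = 14, remainder 1
⌊3/1⌋ = 3, remainder 0

[-9; 2, 2, 2, 3, 14, 3]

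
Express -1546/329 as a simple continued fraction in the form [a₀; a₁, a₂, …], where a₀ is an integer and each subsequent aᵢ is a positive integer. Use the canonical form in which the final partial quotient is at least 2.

[-5; 3, 3, 10, 1, 2]

⌊-1546/329⌋ = -5, remainder 99
⌊329/99⌋ = 3, remainder 32
⌊99/32⌋ = 3, remainder 3
⌊32/3⌋ = 10, remainder 2
⌊3/2⌋ = 1, remainder 1
⌊2/1⌋ = 2, remainder 0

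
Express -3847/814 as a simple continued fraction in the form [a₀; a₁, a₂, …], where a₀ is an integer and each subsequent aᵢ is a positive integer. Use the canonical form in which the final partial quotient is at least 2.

[-5; 3, 1, 1, 1, 6, 11]

-3847 = -5·814 + 223, so a_0 = -5
814 = 3·223 + 145, so a_1 = 3
223 = 1·145 + 78, so a_2 = 1
145 = 1·78 + 67, so a_3 = 1
78 = 1·67 + 11, so a_4 = 1
67 = 6·11 + 1, so a_5 = 6
11 = 11·1 + 0, so a_6 = 11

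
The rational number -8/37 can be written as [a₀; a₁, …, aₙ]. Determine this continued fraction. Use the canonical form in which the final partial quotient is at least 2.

[-1; 1, 3, 1, 1, 1, 2]

⌊-8/37⌋ = -1, remainder 29
⌊37/29⌋ = 1, remainder 8
⌊29/8⌋ = 3, remainder 5
⌊8/5⌋ = 1, remainder 3
⌊5/3⌋ = 1, remainder 2
⌊3/2⌋ = 1, remainder 1
⌊2/1⌋ = 2, remainder 0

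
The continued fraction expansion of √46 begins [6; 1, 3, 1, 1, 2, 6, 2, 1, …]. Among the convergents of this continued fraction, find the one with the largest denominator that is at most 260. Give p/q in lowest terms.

a_0 = 6: 6/1  (≤ bound)
a_1 = 1: 7/1  (≤ bound)
a_2 = 3: 27/4  (≤ bound)
a_3 = 1: 34/5  (≤ bound)
a_4 = 1: 61/9  (≤ bound)
a_5 = 2: 156/23  (≤ bound)
a_6 = 6: 997/147  (≤ bound)
a_7 = 2: 2150/317  (> 260, stop)

997/147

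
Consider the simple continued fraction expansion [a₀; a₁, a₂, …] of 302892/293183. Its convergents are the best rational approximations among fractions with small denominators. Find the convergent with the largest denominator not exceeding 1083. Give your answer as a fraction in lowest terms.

156/151

List convergents until the denominator exceeds the bound:
a_0 = 1: 1/1  (≤ bound)
a_1 = 30: 31/30  (≤ bound)
a_2 = 5: 156/151  (≤ bound)
a_3 = 13: 2059/1993  (> 1083, stop)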